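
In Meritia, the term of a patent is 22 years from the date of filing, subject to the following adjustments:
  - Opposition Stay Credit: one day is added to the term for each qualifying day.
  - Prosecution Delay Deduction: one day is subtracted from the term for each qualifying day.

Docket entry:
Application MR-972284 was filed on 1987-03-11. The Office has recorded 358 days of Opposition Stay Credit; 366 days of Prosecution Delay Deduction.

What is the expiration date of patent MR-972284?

Base term: filing date + 22 years → 11 March 2009.
Opposition Stay Credit: +358 days → 4 March 2010.
Prosecution Delay Deduction: −366 days → 3 March 2009.

2009-03-03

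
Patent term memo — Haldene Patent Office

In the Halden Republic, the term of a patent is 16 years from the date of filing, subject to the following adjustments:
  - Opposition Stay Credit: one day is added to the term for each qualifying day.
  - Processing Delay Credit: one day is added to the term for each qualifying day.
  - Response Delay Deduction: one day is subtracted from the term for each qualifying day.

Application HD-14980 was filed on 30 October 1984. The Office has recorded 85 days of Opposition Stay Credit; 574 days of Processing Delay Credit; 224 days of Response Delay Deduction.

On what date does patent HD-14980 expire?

2002-01-08

Base term: filing date + 16 years → 30 October 2000.
Opposition Stay Credit: +85 days → 23 January 2001.
Processing Delay Credit: +574 days → 20 August 2002.
Response Delay Deduction: −224 days → 8 January 2002.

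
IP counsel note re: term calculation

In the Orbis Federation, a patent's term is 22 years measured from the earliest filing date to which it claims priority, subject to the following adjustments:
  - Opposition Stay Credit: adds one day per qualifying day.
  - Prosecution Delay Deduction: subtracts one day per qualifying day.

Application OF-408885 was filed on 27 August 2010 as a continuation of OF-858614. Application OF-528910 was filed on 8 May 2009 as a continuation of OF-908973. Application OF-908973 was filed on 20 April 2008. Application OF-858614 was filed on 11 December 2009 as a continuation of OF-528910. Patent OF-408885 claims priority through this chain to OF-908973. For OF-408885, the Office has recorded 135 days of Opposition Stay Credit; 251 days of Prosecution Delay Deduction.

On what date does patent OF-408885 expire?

Earliest priority filing: 20 April 2008.
Base term: 20 April 2008 + 22 years → 20 April 2030.
Opposition Stay Credit: +135 days → 2 September 2030.
Prosecution Delay Deduction: −251 days → 25 December 2029.

December 25, 2029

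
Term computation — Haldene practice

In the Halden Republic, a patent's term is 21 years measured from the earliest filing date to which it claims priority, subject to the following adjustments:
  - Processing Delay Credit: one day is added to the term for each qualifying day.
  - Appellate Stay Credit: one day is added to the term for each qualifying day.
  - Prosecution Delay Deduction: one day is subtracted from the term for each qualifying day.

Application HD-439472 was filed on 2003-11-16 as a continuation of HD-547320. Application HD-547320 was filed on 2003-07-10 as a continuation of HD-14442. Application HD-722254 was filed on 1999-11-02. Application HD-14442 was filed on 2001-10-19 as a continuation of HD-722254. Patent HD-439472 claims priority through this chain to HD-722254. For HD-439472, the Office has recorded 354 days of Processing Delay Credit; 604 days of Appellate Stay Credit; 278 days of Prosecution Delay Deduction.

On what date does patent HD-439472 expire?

Earliest priority filing: 2 November 1999.
Base term: 2 November 1999 + 21 years → 2 November 2020.
Processing Delay Credit: +354 days → 22 October 2021.
Appellate Stay Credit: +604 days → 18 June 2023.
Prosecution Delay Deduction: −278 days → 13 September 2022.

September 13, 2022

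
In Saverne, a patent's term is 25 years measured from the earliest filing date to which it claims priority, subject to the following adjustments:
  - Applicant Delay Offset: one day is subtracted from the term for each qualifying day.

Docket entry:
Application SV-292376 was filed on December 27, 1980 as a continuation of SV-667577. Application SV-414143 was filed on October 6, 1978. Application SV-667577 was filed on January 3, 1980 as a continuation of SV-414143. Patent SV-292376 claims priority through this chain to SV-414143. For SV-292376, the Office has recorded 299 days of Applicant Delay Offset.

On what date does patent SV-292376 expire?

December 11, 2002

Earliest priority filing: 6 October 1978.
Base term: 6 October 1978 + 25 years → 6 October 2003.
Applicant Delay Offset: −299 days → 11 December 2002.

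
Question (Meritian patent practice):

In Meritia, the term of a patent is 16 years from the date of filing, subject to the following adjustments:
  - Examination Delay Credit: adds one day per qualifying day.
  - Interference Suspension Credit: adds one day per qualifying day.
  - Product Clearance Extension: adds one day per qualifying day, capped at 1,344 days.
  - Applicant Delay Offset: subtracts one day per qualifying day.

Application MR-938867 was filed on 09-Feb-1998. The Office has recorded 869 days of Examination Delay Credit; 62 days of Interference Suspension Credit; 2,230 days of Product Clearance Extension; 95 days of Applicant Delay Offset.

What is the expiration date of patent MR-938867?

January 29, 2020

Base term: filing date + 16 years → 9 February 2014.
Examination Delay Credit: +869 days → 27 June 2016.
Interference Suspension Credit: +62 days → 28 August 2016.
Product Clearance Extension: 2230 days claimed exceeds the 1344-day cap, so +1344 days → 3 May 2020.
Applicant Delay Offset: −95 days → 29 January 2020.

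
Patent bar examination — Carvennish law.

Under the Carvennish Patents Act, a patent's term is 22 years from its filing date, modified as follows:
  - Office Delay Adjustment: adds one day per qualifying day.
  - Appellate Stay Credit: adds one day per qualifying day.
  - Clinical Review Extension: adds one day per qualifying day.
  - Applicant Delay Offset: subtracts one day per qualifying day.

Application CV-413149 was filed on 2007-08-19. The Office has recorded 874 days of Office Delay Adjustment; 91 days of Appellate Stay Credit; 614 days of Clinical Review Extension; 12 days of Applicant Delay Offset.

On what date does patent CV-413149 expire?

Base term: filing date + 22 years → 19 August 2029.
Office Delay Adjustment: +874 days → 10 January 2032.
Appellate Stay Credit: +91 days → 10 April 2032.
Clinical Review Extension: +614 days → 15 December 2033.
Applicant Delay Offset: −12 days → 3 December 2033.

2033-12-03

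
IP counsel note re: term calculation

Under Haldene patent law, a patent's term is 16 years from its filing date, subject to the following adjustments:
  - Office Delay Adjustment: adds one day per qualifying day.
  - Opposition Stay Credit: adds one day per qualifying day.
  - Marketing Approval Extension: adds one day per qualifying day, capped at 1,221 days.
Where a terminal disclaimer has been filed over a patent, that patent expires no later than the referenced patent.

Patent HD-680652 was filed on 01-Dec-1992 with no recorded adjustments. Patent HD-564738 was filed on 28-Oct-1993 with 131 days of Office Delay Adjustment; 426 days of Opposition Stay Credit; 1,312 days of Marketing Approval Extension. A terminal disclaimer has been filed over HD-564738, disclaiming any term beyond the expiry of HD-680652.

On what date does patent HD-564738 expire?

Natural term of HD-564738:
  Base: filing + 16 years → 28 October 2009.
  Office Delay Adjustment: +131 days → 8 March 2010.
  Opposition Stay Credit: +426 days → 8 May 2011.
  Marketing Approval Extension: 1312 days claimed exceeds the 1221-day cap, so +1221 days → 10 September 2014.
Expiry of referenced patent HD-680652:
  Base: filing + 16 years → 1 December 2008.
Terminal disclaimer: HD-564738 expires on the earlier of 10 September 2014 and 1 December 2008.

December 1, 2008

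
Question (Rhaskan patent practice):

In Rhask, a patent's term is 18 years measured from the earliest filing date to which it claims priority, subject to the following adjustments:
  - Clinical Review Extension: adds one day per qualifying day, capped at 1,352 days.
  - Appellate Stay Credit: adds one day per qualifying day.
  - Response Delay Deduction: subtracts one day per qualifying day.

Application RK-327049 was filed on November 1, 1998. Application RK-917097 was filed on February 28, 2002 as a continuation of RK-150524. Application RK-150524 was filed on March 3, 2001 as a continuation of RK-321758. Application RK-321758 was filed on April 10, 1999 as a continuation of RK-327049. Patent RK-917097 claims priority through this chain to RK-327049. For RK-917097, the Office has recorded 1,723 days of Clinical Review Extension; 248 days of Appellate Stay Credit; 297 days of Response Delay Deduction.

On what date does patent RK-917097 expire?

Earliest priority filing: 1 November 1998.
Base term: 1 November 1998 + 18 years → 1 November 2016.
Clinical Review Extension: 1723 days claimed exceeds the 1352-day cap, so +1352 days → 15 July 2020.
Appellate Stay Credit: +248 days → 20 March 2021.
Response Delay Deduction: −297 days → 27 May 2020.

May 27, 2020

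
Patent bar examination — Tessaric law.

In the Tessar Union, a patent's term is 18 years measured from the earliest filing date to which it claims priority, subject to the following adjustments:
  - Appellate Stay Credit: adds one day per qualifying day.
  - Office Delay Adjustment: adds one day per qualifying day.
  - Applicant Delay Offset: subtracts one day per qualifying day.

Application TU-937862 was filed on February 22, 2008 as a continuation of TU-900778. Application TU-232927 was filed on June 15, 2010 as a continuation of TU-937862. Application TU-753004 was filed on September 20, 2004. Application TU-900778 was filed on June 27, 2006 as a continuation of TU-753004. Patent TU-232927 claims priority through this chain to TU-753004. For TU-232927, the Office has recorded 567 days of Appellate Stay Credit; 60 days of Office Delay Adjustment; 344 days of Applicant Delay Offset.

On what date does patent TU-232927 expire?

2023-06-30

Earliest priority filing: 20 September 2004.
Base term: 20 September 2004 + 18 years → 20 September 2022.
Appellate Stay Credit: +567 days → 9 April 2024.
Office Delay Adjustment: +60 days → 8 June 2024.
Applicant Delay Offset: −344 days → 30 June 2023.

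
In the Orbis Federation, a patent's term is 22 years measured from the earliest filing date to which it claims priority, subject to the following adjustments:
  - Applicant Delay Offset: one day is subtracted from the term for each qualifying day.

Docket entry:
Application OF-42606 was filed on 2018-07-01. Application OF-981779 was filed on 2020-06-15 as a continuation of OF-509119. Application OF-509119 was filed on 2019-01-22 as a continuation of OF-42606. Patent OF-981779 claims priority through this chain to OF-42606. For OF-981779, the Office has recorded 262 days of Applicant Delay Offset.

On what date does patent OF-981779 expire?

2039-10-13

Earliest priority filing: 1 July 2018.
Base term: 1 July 2018 + 22 years → 1 July 2040.
Applicant Delay Offset: −262 days → 13 October 2039.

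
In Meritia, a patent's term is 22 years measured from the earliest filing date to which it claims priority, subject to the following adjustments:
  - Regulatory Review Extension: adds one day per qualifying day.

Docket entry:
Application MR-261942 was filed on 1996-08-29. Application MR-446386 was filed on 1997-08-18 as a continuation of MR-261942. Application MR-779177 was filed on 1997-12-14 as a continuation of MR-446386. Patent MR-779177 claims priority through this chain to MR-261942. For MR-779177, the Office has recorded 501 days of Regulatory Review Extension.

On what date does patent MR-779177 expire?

Earliest priority filing: 29 August 1996.
Base term: 29 August 1996 + 22 years → 29 August 2018.
Regulatory Review Extension: +501 days → 12 January 2020.

2020-01-12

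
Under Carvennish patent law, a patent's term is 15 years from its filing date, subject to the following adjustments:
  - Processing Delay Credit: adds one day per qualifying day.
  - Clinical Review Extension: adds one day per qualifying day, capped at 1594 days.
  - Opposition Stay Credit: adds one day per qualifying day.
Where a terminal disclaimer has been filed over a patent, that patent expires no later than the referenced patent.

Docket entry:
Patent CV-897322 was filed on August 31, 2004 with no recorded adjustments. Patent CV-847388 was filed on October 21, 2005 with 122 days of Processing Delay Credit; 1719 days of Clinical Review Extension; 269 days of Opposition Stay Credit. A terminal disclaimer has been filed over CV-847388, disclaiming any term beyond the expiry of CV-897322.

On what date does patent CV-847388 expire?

2019-08-31

Natural term of CV-847388:
  Base: filing + 15 years → 21 October 2020.
  Processing Delay Credit: +122 days → 20 February 2021.
  Clinical Review Extension: 1719 days claimed exceeds the 1594-day cap, so +1594 days → 3 July 2025.
  Opposition Stay Credit: +269 days → 29 March 2026.
Expiry of referenced patent CV-897322:
  Base: filing + 15 years → 31 August 2019.
Terminal disclaimer: CV-847388 expires on the earlier of 29 March 2026 and 31 August 2019.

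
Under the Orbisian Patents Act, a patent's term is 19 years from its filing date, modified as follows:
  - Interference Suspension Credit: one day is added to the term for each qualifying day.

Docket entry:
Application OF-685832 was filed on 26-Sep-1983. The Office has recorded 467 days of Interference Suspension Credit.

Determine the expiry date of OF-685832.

Base term: filing date + 19 years → 26 September 2002.
Interference Suspension Credit: +467 days → 6 January 2004.

January 6, 2004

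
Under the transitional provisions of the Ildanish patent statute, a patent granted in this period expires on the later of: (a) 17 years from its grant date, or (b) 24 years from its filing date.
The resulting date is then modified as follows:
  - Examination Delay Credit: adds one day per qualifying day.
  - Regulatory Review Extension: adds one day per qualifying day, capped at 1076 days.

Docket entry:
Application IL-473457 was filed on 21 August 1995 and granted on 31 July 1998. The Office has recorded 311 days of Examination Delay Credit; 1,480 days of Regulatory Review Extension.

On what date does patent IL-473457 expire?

2023-06-08

(a) grant + 17 years → 31 July 2015.
(b) filing + 24 years → 21 August 2019.
Later of the two: 21 August 2019.
Examination Delay Credit: +311 days → 27 June 2020.
Regulatory Review Extension: 1480 days claimed exceeds the 1076-day cap, so +1076 days → 8 June 2023.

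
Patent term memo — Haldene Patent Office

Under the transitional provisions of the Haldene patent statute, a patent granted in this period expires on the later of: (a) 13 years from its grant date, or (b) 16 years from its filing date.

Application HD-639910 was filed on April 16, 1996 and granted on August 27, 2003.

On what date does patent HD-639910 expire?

(a) grant + 13 years → 27 August 2016.
(b) filing + 16 years → 16 April 2012.
Later of the two: 27 August 2016.

August 27, 2016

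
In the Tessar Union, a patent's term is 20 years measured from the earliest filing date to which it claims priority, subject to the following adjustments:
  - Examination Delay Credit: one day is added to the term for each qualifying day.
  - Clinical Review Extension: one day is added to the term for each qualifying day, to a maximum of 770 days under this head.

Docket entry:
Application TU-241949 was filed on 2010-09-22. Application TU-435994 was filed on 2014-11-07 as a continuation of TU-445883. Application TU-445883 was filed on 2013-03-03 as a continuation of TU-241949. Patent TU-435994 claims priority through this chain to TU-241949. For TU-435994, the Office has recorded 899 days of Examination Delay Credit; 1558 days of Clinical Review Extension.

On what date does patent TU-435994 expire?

Earliest priority filing: 22 September 2010.
Base term: 22 September 2010 + 20 years → 22 September 2030.
Examination Delay Credit: +899 days → 9 March 2033.
Clinical Review Extension: 1558 days claimed exceeds the 770-day cap, so +770 days → 18 April 2035.

April 18, 2035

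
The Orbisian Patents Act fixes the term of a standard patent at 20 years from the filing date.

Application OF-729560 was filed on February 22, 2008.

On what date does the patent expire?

Filing date + 20 years → 22 February 2028.

2028-02-22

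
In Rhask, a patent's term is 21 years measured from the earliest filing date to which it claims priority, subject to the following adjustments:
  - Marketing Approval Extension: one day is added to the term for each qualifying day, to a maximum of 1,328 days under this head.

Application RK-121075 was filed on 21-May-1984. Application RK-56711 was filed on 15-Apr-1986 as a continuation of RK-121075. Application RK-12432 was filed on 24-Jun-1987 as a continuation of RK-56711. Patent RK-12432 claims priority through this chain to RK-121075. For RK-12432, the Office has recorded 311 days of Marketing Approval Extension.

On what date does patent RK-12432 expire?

March 28, 2006

Earliest priority filing: 21 May 1984.
Base term: 21 May 1984 + 21 years → 21 May 2005.
Marketing Approval Extension: 311 days (within the 1328-day cap) → +311 days → 28 March 2006.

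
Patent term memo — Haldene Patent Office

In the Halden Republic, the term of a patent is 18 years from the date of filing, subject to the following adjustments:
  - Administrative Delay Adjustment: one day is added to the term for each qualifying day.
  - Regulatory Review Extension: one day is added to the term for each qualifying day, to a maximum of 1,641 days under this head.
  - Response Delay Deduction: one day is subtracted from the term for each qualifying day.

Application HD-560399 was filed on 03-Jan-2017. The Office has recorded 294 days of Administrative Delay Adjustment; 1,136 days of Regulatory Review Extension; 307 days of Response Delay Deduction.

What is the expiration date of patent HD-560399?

Base term: filing date + 18 years → 3 January 2035.
Administrative Delay Adjustment: +294 days → 24 October 2035.
Regulatory Review Extension: 1136 days (within the 1641-day cap) → +1136 days → 3 December 2038.
Response Delay Deduction: −307 days → 30 January 2038.

January 30, 2038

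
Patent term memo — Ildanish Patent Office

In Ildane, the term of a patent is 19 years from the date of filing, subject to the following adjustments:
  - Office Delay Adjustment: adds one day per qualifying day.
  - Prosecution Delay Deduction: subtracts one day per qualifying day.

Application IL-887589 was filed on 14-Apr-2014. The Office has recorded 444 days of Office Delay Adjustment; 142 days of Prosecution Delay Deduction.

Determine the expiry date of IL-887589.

February 10, 2034

Base term: filing date + 19 years → 14 April 2033.
Office Delay Adjustment: +444 days → 2 July 2034.
Prosecution Delay Deduction: −142 days → 10 February 2034.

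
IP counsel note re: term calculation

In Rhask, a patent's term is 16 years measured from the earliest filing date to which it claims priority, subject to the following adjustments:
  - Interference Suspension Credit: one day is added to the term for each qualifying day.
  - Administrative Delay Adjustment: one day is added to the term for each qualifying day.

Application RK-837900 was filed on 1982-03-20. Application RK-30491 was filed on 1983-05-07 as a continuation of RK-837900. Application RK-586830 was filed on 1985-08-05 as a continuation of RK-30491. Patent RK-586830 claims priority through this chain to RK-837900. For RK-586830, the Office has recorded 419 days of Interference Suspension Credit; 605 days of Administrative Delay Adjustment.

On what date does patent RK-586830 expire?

Earliest priority filing: 20 March 1982.
Base term: 20 March 1982 + 16 years → 20 March 1998.
Interference Suspension Credit: +419 days → 13 May 1999.
Administrative Delay Adjustment: +605 days → 7 January 2001.

2001-01-07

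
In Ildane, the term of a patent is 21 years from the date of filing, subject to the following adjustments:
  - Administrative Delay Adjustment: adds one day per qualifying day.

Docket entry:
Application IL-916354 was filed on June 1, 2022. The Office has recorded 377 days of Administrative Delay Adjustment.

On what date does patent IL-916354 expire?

Base term: filing date + 21 years → 1 June 2043.
Administrative Delay Adjustment: +377 days → 12 June 2044.

June 12, 2044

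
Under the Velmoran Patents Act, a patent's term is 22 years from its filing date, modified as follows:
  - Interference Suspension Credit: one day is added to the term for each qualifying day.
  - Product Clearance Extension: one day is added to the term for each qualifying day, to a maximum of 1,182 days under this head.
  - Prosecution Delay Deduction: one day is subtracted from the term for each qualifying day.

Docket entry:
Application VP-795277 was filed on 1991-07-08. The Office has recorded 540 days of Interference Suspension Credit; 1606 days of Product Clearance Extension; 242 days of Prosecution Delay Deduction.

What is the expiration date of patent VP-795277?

Base term: filing date + 22 years → 8 July 2013.
Interference Suspension Credit: +540 days → 30 December 2014.
Product Clearance Extension: 1606 days claimed exceeds the 1182-day cap, so +1182 days → 26 March 2018.
Prosecution Delay Deduction: −242 days → 27 July 2017.

July 27, 2017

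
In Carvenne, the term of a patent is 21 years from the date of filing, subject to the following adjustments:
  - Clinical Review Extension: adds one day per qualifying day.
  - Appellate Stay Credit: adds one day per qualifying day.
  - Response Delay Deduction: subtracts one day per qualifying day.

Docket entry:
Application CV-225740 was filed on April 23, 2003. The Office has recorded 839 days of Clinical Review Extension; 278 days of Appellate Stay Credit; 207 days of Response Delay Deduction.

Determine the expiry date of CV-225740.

Base term: filing date + 21 years → 23 April 2024.
Clinical Review Extension: +839 days → 10 August 2026.
Appellate Stay Credit: +278 days → 15 May 2027.
Response Delay Deduction: −207 days → 20 October 2026.

October 20, 2026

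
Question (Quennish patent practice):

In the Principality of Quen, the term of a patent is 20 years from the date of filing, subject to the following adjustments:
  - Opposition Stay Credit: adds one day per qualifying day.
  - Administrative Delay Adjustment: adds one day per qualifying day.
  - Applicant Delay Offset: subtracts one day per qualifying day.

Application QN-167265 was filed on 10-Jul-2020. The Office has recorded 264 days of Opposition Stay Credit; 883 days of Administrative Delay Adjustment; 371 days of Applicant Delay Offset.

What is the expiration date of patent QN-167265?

August 25, 2042

Base term: filing date + 20 years → 10 July 2040.
Opposition Stay Credit: +264 days → 31 March 2041.
Administrative Delay Adjustment: +883 days → 31 August 2043.
Applicant Delay Offset: −371 days → 25 August 2042.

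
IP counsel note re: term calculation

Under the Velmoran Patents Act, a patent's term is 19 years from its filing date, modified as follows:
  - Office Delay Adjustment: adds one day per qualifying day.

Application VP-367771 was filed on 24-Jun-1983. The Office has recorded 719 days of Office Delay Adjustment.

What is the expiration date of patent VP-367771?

Base term: filing date + 19 years → 24 June 2002.
Office Delay Adjustment: +719 days → 12 June 2004.

2004-06-12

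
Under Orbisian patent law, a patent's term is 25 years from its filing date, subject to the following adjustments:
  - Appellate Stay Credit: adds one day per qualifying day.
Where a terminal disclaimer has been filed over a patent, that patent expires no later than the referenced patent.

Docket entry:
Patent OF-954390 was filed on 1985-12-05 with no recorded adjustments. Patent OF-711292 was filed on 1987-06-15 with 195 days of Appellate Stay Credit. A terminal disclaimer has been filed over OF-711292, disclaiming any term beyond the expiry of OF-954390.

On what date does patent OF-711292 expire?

Natural term of OF-711292:
  Base: filing + 25 years → 15 June 2012.
  Appellate Stay Credit: +195 days → 27 December 2012.
Expiry of referenced patent OF-954390:
  Base: filing + 25 years → 5 December 2010.
Terminal disclaimer: OF-711292 expires on the earlier of 27 December 2012 and 5 December 2010.

December 5, 2010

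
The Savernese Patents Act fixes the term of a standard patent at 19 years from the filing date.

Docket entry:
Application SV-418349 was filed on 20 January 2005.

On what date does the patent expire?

2024-01-20

Filing date + 19 years → 20 January 2024.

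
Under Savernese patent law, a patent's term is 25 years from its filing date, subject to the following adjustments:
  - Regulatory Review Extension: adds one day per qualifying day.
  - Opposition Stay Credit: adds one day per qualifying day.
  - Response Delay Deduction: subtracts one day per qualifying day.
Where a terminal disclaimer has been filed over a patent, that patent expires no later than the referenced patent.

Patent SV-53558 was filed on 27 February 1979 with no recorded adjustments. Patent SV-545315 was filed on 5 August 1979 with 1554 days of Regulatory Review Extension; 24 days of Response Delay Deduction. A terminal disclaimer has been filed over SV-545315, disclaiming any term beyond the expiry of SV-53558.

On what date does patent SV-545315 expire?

Natural term of SV-545315:
  Base: filing + 25 years → 5 August 2004.
  Regulatory Review Extension: +1554 days → 6 November 2008.
  Response Delay Deduction: −24 days → 13 October 2008.
Expiry of referenced patent SV-53558:
  Base: filing + 25 years → 27 February 2004.
Terminal disclaimer: SV-545315 expires on the earlier of 13 October 2008 and 27 February 2004.

2004-02-27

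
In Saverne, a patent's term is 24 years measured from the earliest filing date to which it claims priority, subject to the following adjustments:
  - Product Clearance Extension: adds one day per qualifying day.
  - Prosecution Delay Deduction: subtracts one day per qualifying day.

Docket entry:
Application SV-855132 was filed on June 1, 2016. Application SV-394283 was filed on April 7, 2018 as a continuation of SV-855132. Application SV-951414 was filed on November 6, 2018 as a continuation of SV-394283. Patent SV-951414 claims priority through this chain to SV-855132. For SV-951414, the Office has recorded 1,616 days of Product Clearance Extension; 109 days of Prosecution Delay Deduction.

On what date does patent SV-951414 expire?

2044-07-17

Earliest priority filing: 1 June 2016.
Base term: 1 June 2016 + 24 years → 1 June 2040.
Product Clearance Extension: +1616 days → 3 November 2044.
Prosecution Delay Deduction: −109 days → 17 July 2044.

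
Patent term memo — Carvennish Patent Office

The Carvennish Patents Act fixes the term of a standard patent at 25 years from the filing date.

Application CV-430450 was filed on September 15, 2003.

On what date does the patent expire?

Filing date + 25 years → 15 September 2028.

2028-09-15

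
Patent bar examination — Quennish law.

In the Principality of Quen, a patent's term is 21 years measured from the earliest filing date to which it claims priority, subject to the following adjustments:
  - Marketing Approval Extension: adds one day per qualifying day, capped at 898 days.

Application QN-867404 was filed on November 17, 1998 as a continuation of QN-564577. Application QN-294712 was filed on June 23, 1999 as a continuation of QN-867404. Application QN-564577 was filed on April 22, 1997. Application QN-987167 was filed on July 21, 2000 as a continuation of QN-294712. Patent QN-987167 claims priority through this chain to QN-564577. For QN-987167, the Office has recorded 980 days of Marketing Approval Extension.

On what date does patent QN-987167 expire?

October 6, 2020

Earliest priority filing: 22 April 1997.
Base term: 22 April 1997 + 21 years → 22 April 2018.
Marketing Approval Extension: 980 days claimed exceeds the 898-day cap, so +898 days → 6 October 2020.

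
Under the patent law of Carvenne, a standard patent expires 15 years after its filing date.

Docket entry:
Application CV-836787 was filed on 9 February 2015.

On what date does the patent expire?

Filing date + 15 years → 9 February 2030.

2030-02-09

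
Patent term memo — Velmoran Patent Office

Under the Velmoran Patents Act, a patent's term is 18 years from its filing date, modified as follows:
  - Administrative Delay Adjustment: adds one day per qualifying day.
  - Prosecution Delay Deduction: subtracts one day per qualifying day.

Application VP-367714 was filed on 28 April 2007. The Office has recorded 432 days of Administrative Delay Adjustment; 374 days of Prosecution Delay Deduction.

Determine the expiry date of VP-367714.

Base term: filing date + 18 years → 28 April 2025.
Administrative Delay Adjustment: +432 days → 4 July 2026.
Prosecution Delay Deduction: −374 days → 25 June 2025.

June 25, 2025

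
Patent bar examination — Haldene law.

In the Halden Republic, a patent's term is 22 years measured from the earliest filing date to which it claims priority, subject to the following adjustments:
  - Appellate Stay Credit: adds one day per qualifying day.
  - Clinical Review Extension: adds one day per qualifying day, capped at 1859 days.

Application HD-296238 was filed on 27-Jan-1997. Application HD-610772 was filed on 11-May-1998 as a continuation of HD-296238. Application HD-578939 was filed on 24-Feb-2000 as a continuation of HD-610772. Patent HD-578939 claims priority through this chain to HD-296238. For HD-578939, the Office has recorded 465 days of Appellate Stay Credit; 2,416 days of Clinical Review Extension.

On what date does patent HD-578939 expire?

Earliest priority filing: 27 January 1997.
Base term: 27 January 1997 + 22 years → 27 January 2019.
Appellate Stay Credit: +465 days → 6 May 2020.
Clinical Review Extension: 2416 days claimed exceeds the 1859-day cap, so +1859 days → 8 June 2025.

June 8, 2025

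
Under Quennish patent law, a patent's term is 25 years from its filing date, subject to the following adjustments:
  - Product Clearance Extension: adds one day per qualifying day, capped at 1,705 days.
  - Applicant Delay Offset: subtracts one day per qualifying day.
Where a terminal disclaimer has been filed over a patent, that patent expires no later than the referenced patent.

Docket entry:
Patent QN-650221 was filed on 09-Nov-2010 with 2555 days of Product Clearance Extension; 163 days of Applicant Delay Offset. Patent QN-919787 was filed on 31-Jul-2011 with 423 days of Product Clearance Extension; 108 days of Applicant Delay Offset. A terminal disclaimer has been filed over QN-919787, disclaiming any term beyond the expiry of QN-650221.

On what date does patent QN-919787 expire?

2037-06-11

Natural term of QN-919787:
  Base: filing + 25 years → 31 July 2036.
  Product Clearance Extension: 423 days (within the 1705-day cap) → +423 days → 27 September 2037.
  Applicant Delay Offset: −108 days → 11 June 2037.
Expiry of referenced patent QN-650221:
  Base: filing + 25 years → 9 November 2035.
  Product Clearance Extension: 2555 days claimed exceeds the 1705-day cap, so +1705 days → 10 July 2040.
  Applicant Delay Offset: −163 days → 29 January 2040.
Terminal disclaimer: QN-919787 expires on the earlier of 11 June 2037 and 29 January 2040.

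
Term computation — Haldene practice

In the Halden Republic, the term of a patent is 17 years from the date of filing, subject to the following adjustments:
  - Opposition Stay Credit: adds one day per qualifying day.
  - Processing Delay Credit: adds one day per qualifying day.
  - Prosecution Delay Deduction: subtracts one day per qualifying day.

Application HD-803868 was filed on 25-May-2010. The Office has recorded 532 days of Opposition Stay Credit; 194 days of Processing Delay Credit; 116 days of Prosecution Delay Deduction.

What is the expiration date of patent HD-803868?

2029-01-24

Base term: filing date + 17 years → 25 May 2027.
Opposition Stay Credit: +532 days → 7 November 2028.
Processing Delay Credit: +194 days → 20 May 2029.
Prosecution Delay Deduction: −116 days → 24 January 2029.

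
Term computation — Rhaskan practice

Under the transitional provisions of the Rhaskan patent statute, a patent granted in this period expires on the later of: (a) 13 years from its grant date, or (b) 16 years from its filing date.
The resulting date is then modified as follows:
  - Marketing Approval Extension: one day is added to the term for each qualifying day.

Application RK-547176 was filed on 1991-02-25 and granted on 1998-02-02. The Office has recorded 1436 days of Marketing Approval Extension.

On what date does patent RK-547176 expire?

2015-01-08

(a) grant + 13 years → 2 February 2011.
(b) filing + 16 years → 25 February 2007.
Later of the two: 2 February 2011.
Marketing Approval Extension: +1436 days → 8 January 2015.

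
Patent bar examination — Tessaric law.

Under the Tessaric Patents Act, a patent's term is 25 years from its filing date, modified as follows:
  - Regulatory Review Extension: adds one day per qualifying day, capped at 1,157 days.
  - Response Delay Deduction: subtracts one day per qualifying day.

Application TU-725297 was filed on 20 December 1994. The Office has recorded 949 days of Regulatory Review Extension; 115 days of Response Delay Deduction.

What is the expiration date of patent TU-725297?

2022-04-02

Base term: filing date + 25 years → 20 December 2019.
Regulatory Review Extension: 949 days (within the 1157-day cap) → +949 days → 26 July 2022.
Response Delay Deduction: −115 days → 2 April 2022.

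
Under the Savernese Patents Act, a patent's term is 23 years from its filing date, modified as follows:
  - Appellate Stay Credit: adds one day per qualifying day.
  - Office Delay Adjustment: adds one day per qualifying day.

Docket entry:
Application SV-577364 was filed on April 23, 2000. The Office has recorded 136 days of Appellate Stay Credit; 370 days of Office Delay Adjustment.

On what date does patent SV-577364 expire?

Base term: filing date + 23 years → 23 April 2023.
Appellate Stay Credit: +136 days → 6 September 2023.
Office Delay Adjustment: +370 days → 10 September 2024.

2024-09-10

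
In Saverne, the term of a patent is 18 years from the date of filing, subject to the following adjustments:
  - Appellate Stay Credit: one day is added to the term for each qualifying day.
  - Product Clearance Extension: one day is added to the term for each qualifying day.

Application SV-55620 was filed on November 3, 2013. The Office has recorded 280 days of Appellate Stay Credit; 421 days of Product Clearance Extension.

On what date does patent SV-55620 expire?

2033-10-04

Base term: filing date + 18 years → 3 November 2031.
Appellate Stay Credit: +280 days → 9 August 2032.
Product Clearance Extension: +421 days → 4 October 2033.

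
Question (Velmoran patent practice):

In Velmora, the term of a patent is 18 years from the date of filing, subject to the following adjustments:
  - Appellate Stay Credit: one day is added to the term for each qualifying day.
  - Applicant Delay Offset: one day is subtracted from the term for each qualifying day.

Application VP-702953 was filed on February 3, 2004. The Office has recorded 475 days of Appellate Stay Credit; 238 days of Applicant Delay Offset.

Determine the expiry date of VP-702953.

Base term: filing date + 18 years → 3 February 2022.
Appellate Stay Credit: +475 days → 24 May 2023.
Applicant Delay Offset: −238 days → 28 September 2022.

September 28, 2022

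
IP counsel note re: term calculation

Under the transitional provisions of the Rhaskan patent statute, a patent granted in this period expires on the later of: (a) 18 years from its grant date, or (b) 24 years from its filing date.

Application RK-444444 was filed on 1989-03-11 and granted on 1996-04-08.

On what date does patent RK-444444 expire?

(a) grant + 18 years → 8 April 2014.
(b) filing + 24 years → 11 March 2013.
Later of the two: 8 April 2014.

2014-04-08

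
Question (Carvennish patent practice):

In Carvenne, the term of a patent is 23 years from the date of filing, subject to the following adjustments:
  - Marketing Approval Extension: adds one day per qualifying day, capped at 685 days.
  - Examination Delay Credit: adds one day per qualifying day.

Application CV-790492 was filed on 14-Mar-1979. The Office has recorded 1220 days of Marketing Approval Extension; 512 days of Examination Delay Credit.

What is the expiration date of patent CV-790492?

2005-06-23

Base term: filing date + 23 years → 14 March 2002.
Marketing Approval Extension: 1220 days claimed exceeds the 685-day cap, so +685 days → 28 January 2004.
Examination Delay Credit: +512 days → 23 June 2005.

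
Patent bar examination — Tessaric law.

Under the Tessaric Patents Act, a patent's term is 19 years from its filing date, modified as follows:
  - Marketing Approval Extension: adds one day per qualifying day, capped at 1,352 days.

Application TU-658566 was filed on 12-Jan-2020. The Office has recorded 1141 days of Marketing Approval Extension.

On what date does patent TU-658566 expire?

Base term: filing date + 19 years → 12 January 2039.
Marketing Approval Extension: 1141 days (within the 1352-day cap) → +1141 days → 26 February 2042.

February 26, 2042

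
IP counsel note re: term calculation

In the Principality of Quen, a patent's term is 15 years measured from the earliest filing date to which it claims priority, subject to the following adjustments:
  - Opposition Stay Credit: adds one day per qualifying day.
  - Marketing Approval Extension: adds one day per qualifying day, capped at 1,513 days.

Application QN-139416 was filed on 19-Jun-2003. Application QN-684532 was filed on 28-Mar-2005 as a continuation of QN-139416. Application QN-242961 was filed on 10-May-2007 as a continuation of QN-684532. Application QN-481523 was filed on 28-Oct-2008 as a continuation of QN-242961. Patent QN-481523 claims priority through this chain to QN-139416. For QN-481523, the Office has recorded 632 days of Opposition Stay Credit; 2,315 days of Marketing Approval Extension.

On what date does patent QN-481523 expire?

Earliest priority filing: 19 June 2003.
Base term: 19 June 2003 + 15 years → 19 June 2018.
Opposition Stay Credit: +632 days → 12 March 2020.
Marketing Approval Extension: 2315 days claimed exceeds the 1513-day cap, so +1513 days → 3 May 2024.

2024-05-03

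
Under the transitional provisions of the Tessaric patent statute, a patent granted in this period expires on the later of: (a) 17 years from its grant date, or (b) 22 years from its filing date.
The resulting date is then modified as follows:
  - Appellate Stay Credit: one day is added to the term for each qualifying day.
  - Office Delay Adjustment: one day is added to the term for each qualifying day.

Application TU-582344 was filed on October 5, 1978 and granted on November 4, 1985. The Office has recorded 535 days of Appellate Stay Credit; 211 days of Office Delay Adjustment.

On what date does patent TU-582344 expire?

(a) grant + 17 years → 4 November 2002.
(b) filing + 22 years → 5 October 2000.
Later of the two: 4 November 2002.
Appellate Stay Credit: +535 days → 22 April 2004.
Office Delay Adjustment: +211 days → 19 November 2004.

2004-11-19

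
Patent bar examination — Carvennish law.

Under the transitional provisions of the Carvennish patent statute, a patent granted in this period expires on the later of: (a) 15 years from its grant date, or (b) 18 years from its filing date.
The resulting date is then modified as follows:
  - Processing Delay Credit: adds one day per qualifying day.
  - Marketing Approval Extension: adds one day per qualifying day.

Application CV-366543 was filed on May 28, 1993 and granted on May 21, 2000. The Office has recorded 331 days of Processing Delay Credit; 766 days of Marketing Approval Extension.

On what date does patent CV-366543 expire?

(a) grant + 15 years → 21 May 2015.
(b) filing + 18 years → 28 May 2011.
Later of the two: 21 May 2015.
Processing Delay Credit: +331 days → 16 April 2016.
Marketing Approval Extension: +766 days → 22 May 2018.

May 22, 2018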